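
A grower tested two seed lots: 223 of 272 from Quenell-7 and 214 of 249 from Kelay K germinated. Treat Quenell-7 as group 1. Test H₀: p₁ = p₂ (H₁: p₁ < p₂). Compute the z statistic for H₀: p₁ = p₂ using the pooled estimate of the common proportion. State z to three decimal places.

p̂₁ = 223/272 ≈ 0.819853, p̂₂ = 214/249 ≈ 0.859438.
Pooled p̂ = (223+214)/(272+249) = 437/521 = 0.838772.
SE = √(p̂(1−p̂)(1/n₁+1/n₂)) = √(0.838772·0.161228·0.00769253) = √(0.00104029) = 0.032254.
z = (0.819853 − 0.859438)/0.032254 = -0.039585/0.032254 = -1.227.

z = -1.227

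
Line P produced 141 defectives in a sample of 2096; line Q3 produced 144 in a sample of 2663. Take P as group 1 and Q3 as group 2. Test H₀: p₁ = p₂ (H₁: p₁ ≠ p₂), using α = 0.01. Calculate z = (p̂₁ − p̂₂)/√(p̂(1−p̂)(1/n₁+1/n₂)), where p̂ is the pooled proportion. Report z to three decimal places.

p̂₁ = 141/2096 = 0.06727, p̂₂ = 144/2663 = 0.05407.
Pooled p̂ = (141+144)/(2096+2663) = 285/4759 = 0.05989.
SE = √(0.0563001 × 0.000852616) = 0.00693.
z = (0.06727 − 0.05407)/0.00693 = 0.01320/0.00693 = 1.905.
Two-sided p-value ≈ 2·Φ(−1.905) = 0.0568, so at α = 0.01 we fail to reject H₀.

z = 1.905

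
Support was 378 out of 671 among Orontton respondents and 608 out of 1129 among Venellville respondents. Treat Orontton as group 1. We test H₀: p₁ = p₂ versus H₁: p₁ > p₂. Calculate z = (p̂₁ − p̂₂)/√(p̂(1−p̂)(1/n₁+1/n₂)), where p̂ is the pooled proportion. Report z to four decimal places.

p̂₁ = 378/671 ≈ 0.5633383, p̂₂ = 608/1129 ≈ 0.5385297.
Pooled p̂ = (378+608)/(671+1129) = 986/1800 = 0.5477778.
SE = √(0.247717 × 0.00237605) = 0.0242609.
z = (0.5633383 − 0.5385297)/0.0242609 = 0.0248086/0.0242609 = 1.0226.
p-value = P(Z > 1.023) ≈ 0.1533.

z = 1.0226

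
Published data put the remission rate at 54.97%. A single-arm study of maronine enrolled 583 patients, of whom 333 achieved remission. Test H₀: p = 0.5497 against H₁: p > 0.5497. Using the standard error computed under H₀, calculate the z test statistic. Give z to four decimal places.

p̂ = 333/583 ≈ 0.5711835.
Standard error under H₀: √(0.5497×0.4503/583) = 0.0206053.
z = (0.5711835 − 0.5497)/0.0206053 = 0.0214835/0.0206053 = 1.0426.
p-value = P(Z > 1.043) ≈ 0.1486.

z = 1.0426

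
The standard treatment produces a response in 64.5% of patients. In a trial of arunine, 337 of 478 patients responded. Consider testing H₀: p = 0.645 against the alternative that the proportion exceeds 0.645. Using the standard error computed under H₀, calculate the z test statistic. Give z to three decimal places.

p̂ = 337/478 ≈ 0.70502.
Under H₀, SE = √(0.645·0.355/478) = √(0.000479027) = 0.02189.
z = (0.70502 − 0.645)/0.02189 = 0.06002/0.02189 = 2.742.
p-value = P(Z > 2.742) ≈ 0.0031.

z = 2.742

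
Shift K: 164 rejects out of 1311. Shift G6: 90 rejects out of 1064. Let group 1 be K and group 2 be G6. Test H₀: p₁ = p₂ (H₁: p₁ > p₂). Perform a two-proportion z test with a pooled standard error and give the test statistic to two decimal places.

p̂₁ = 164/1311 = 0.12510, p̂₂ = 90/1064 = 0.08459.
Pooled p̂ = (164+90)/(1311+1064) = 254/2375 = 0.10695.
SE = √(0.0955096 × 0.00170263) = 0.01275.
z = (0.12510 − 0.08459)/0.01275 = 0.04051/0.01275 = 3.18.

z = 3.18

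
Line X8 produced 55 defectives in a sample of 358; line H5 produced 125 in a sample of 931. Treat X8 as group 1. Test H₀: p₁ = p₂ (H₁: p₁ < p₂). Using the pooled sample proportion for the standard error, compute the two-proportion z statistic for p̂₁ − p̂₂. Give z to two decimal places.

z = 0.90

p̂₁ = 55/358 = 0.15363, p̂₂ = 125/931 = 0.13426.
Pooled p̂ = (55+125)/(358+931) = 180/1289 = 0.13964.
SE = √(p̂(1−p̂)(1/n₁+1/n₂)) = √(0.13964·0.86036·0.00386741) = √(0.000464642) = 0.02156.
z = (0.15363 − 0.13426)/0.02156 = 0.01937/0.02156 = 0.90.
p-value = P(Z < 0.898) ≈ 0.8155.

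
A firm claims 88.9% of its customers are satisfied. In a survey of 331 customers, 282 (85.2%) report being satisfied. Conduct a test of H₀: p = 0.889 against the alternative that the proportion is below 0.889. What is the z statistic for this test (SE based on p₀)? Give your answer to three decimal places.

p̂ = 282/331 ≈ 0.85196.
SE = √(p₀(1−p₀)/n) = √(0.098679/331) = 0.01727.
z = (0.85196 − 0.889)/0.01727 = -0.03704/0.01727 = -2.145.
p-value = P(Z < -2.145) ≈ 0.0160.

z = -2.145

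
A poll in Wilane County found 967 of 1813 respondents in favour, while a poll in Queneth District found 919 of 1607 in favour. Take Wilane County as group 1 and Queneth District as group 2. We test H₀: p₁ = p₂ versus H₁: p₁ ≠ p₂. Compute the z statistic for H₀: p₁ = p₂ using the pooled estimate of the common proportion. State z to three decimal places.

p̂₁ = 967/1813 ≈ 0.533370, p̂₂ = 919/1607 ≈ 0.571873.
Pooled p̂ = (967+919)/(1813+1607) = 1886/3420 = 0.551462.
SE = √(0.247352 × 0.00117385) = 0.017040.
z = (0.533370 − 0.571873)/0.017040 = -0.038503/0.017040 = -2.260.

z = -2.260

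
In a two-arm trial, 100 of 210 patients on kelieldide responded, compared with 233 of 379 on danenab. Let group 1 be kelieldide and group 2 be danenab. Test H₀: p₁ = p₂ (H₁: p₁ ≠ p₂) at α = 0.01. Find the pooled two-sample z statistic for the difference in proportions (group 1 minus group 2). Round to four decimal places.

p̂₁ = 100/210 = 0.476190, p̂₂ = 233/379 = 0.614776.
Pooled p̂ = (100+233)/(210+379) = 333/589 = 0.565365.
SE = √(p̂(1−p̂)(1/n₁+1/n₂)) = √(0.565365·0.434635·0.00740043) = √(0.00181849) = 0.042644.
z = (0.476190 − 0.614776)/0.042644 = -0.138586/0.042644 = -3.2498.
p-value = 2·P(Z > 3.250) ≈ 0.0012. With α = 0.01, reject H₀.

z = -3.2498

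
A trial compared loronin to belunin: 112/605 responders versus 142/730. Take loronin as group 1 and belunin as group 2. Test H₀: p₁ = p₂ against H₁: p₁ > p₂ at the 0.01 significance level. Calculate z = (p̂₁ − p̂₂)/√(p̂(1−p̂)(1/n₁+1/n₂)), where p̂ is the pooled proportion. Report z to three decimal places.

p̂₁ = 112/605 ≈ 0.185124, p̂₂ = 142/730 ≈ 0.194521.
Pooled p̂ = (112+142)/(605+730) = 254/1335 = 0.190262.
SE = √(0.154062 × 0.00302276) = 0.021580.
z = (0.185124 − 0.194521)/0.021580 = -0.009397/0.021580 = -0.435.
p-value = P(Z > -0.435) ≈ 0.6684. With α = 0.01, fail to reject H₀.

z = -0.435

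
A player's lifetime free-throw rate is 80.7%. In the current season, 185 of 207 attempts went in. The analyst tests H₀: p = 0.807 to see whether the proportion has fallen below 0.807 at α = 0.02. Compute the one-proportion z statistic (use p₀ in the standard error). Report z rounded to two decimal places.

z = 3.16

p̂ = 185/207 = 0.8937.
Standard error under H₀: √(0.807×0.193/207) = 0.0274.
z = (0.8937 − 0.807)/0.0274 = 0.0867/0.0274 = 3.16.
p-value = P(Z < 3.161) ≈ 0.9992. With α = 0.02, fail to reject H₀.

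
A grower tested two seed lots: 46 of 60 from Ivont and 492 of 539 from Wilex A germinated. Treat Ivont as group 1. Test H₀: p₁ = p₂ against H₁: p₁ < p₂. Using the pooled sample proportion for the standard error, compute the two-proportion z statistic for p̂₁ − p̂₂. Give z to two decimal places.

z = -3.55

p̂₁ = 46/60 ≈ 0.7667, p̂₂ = 492/539 ≈ 0.9128.
Pooled p̂ = (46+492)/(60+539) = 538/599 = 0.8982.
SE = √(0.0914657 × 0.018522) = 0.0412.
z = (0.7667 − 0.9128)/0.0412 = -0.1461/0.0412 = -3.55.
p-value = P(Z < -3.550) ≈ 0.0002.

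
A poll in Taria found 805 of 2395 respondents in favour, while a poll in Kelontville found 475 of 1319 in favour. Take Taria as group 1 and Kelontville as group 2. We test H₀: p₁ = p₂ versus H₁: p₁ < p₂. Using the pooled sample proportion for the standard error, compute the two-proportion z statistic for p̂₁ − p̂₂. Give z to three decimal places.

p̂₁ = 805/2395 ≈ 0.336117, p̂₂ = 475/1319 ≈ 0.360121.
Pooled p̂ = (805+475)/(2395+1319) = 1280/3714 = 0.344642.
SE = √(p̂(1−p̂)(1/n₁+1/n₂)) = √(0.344642·0.655358·0.00117569) = √(0.000265545) = 0.016296.
z = (0.336117 − 0.360121)/0.016296 = -0.024004/0.016296 = -1.473.
p-value = P(Z < -1.473) ≈ 0.0704.

z = -1.473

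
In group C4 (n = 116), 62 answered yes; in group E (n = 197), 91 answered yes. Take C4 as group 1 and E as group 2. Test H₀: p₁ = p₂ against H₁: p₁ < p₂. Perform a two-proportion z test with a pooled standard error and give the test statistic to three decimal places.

p̂₁ = 62/116 ≈ 0.53448, p̂₂ = 91/197 ≈ 0.46193.
Pooled p̂ = (62+91)/(116+197) = 153/313 = 0.48882.
SE = √(0.249875 × 0.0136968) = 0.05850.
z = (0.53448 − 0.46193)/0.05850 = 0.07255/0.05850 = 1.240.

z = 1.240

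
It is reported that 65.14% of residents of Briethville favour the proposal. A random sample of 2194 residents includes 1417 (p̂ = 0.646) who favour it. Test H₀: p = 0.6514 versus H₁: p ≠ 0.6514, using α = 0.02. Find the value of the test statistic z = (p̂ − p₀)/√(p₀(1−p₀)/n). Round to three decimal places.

z = -0.545

p̂ = 1417/2194 = 0.645852.
SE = √(p₀(1−p₀)/n) = √(0.22708/2194) = 0.010173.
z = (0.645852 − 0.6514)/0.010173 = -0.005548/0.010173 = -0.545.
p-value = 2·P(Z > 0.545) ≈ 0.5855. With α = 0.02, fail to reject H₀.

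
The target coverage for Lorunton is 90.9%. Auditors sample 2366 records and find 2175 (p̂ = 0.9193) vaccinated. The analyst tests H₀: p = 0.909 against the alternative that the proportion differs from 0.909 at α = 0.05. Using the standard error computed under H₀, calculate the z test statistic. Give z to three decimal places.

z = 1.737

p̂ = 2175/2366 = 0.919273.
Under H₀, SE = √(0.909·0.091/2366) = √(3.49615e-05) = 0.005913.
z = (0.919273 − 0.909)/0.005913 = 0.010273/0.005913 = 1.737.
p-value = 2·P(Z > 1.737) ≈ 0.0823. With α = 0.05, fail to reject H₀.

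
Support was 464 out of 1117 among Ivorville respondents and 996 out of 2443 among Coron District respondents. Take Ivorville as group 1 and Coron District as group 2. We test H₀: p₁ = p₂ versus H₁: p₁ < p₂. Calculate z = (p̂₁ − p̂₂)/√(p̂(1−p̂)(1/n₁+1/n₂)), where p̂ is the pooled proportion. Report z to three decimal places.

p̂₁ = 464/1117 ≈ 0.415398, p̂₂ = 996/2443 ≈ 0.407695.
Pooled p̂ = (464+996)/(1117+2443) = 1460/3560 = 0.410112.
SE = √(0.24192 × 0.00130459) = 0.017765.
z = (0.415398 − 0.407695)/0.017765 = 0.007703/0.017765 = 0.434.
p-value = P(Z < 0.434) ≈ 0.6677.

z = 0.434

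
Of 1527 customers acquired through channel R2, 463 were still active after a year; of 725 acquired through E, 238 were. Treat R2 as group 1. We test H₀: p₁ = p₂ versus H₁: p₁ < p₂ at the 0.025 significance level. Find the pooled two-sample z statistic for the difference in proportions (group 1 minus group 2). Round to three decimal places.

p̂₁ = 463/1527 = 0.303209, p̂₂ = 238/725 = 0.328276.
Pooled p̂ = (463+238)/(1527+725) = 701/2252 = 0.311279.
SE = √(p̂(1−p̂)(1/n₁+1/n₂)) = √(0.311279·0.688721·0.00203419) = √(0.000436098) = 0.020883.
z = (0.303209 − 0.328276)/0.020883 = -0.025067/0.020883 = -1.200.
p-value = P(Z < -1.200) ≈ 0.1150; since p > α = 0.025, fail to reject H₀.

z = -1.200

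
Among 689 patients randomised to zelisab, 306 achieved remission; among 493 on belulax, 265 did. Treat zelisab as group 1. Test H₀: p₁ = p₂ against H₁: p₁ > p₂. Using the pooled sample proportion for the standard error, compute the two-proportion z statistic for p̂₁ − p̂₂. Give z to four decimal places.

z = -3.1686

p̂₁ = 306/689 ≈ 0.444122, p̂₂ = 265/493 ≈ 0.537525.
Pooled p̂ = (306+265)/(689+493) = 571/1182 = 0.483080.
SE = √(0.249714 × 0.00347978) = 0.029478.
z = (0.444122 − 0.537525)/0.029478 = -0.093403/0.029478 = -3.1686.
p-value = P(Z > -3.169) ≈ 0.9992.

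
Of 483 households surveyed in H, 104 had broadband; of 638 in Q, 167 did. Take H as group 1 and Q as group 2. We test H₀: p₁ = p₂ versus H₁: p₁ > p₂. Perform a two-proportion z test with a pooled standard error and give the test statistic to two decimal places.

z = -1.80

p̂₁ = 104/483 = 0.2153, p̂₂ = 167/638 = 0.2618.
Pooled p̂ = (104+167)/(483+638) = 271/1121 = 0.2417.
SE = √(0.183306 × 0.00363779) = 0.0258.
z = (0.2153 − 0.2618)/0.0258 = -0.0465/0.0258 = -1.80.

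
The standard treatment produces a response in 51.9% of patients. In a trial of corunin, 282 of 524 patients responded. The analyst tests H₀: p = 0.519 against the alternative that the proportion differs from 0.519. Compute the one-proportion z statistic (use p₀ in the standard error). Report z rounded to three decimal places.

p̂ = 282/524 = 0.53817.
Standard error under H₀: √(0.519×0.481/524) = 0.02183.
z = (0.53817 − 0.519)/0.02183 = 0.01917/0.02183 = 0.878.

z = 0.878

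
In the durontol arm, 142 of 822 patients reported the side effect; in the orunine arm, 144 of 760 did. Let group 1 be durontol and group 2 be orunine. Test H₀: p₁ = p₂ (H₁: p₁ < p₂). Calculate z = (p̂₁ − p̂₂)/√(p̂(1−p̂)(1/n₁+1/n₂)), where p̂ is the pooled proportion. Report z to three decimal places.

z = -0.864

p̂₁ = 142/822 ≈ 0.172749, p̂₂ = 144/760 ≈ 0.189474.
Pooled p̂ = (142+144)/(822+760) = 286/1582 = 0.180784.
SE = √(0.148101 × 0.00253233) = 0.019366.
z = (0.172749 − 0.189474)/0.019366 = -0.016725/0.019366 = -0.864.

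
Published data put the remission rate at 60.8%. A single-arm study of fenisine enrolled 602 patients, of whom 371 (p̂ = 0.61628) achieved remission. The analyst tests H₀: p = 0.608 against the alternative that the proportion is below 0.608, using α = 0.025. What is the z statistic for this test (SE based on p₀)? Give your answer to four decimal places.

p̂ = 371/602 ≈ 0.616279.
Under H₀, SE = √(0.608·0.392/602) = √(0.000395907) = 0.019897.
z = (0.616279 − 0.608)/0.019897 = 0.008279/0.019897 = 0.4161.
p-value = P(Z < 0.416) ≈ 0.6613. With α = 0.025, fail to reject H₀.

z = 0.4161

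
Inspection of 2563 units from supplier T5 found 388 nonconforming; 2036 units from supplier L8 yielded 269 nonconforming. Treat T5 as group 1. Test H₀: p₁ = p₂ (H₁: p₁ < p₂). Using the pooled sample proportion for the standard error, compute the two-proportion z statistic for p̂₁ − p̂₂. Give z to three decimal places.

p̂₁ = 388/2563 = 0.151385, p̂₂ = 269/2036 = 0.132122.
Pooled p̂ = (388+269)/(2563+2036) = 657/4599 = 0.142857.
SE = √(p̂(1−p̂)(1/n₁+1/n₂)) = √(0.142857·0.857143·0.000881327) = √(0.000107918) = 0.010388.
z = (0.151385 − 0.132122)/0.010388 = 0.019263/0.010388 = 1.854.
p-value = P(Z < 1.854) ≈ 0.9682.

z = 1.854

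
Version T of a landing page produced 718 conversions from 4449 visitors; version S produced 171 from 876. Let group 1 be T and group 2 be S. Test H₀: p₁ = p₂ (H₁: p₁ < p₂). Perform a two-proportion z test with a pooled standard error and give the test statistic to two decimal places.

z = -2.45

p̂₁ = 718/4449 ≈ 0.1614, p̂₂ = 171/876 ≈ 0.1952.
Pooled p̂ = (718+171)/(4449+876) = 889/5325 = 0.1669.
SE = √(p̂(1−p̂)(1/n₁+1/n₂)) = √(0.1669·0.8331·0.00136632) = √(0.000190023) = 0.0138.
z = (0.1614 − 0.1952)/0.0138 = -0.0338/0.0138 = -2.45.
p-value = P(Z < -2.453) ≈ 0.0071.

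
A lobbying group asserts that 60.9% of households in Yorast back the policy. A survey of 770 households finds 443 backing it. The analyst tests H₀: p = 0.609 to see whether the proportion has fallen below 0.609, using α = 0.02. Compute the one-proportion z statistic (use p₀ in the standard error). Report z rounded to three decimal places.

z = -1.915

p̂ = 443/770 = 0.57532.
Standard error under H₀: √(0.609×0.391/770) = 0.01759.
z = (0.57532 − 0.609)/0.01759 = -0.03368/0.01759 = -1.915.
p-value = P(Z < -1.915) ≈ 0.0277, so at α = 0.02 we fail to reject H₀.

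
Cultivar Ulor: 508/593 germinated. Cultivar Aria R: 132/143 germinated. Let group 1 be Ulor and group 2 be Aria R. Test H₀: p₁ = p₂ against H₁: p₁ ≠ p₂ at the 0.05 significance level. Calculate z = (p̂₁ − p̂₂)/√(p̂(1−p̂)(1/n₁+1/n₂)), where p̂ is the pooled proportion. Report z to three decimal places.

p̂₁ = 508/593 ≈ 0.85666, p̂₂ = 132/143 ≈ 0.92308.
Pooled p̂ = (508+132)/(593+143) = 640/736 = 0.86957.
SE = √(p̂(1−p̂)(1/n₁+1/n₂)) = √(0.86957·0.13043·0.00867935) = √(0.000984425) = 0.03138.
z = (0.85666 − 0.92308)/0.03138 = -0.06642/0.03138 = -2.117.
Two-sided p-value ≈ 2·Φ(−2.117) = 0.0343; since p < α = 0.05, reject H₀.

z = -2.117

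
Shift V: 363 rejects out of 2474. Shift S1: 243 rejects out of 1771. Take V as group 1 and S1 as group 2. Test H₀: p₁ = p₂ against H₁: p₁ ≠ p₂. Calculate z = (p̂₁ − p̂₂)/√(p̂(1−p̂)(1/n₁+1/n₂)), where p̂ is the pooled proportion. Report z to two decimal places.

p̂₁ = 363/2474 ≈ 0.1467, p̂₂ = 243/1771 ≈ 0.1372.
Pooled p̂ = (363+243)/(2474+1771) = 606/4245 = 0.1428.
SE = √(p̂(1−p̂)(1/n₁+1/n₂)) = √(0.1428·0.8572·0.000968856) = √(0.000118566) = 0.0109.
z = (0.1467 − 0.1372)/0.0109 = 0.0095/0.0109 = 0.87.

z = 0.87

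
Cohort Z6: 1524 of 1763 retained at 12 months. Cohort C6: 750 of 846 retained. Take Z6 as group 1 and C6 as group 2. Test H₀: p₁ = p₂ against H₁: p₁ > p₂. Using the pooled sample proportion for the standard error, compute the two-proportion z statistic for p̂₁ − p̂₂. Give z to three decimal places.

p̂₁ = 1524/1763 = 0.864436, p̂₂ = 750/846 = 0.886525.
Pooled p̂ = (1524+750)/(1763+846) = 2274/2609 = 0.871598.
SE = √(p̂(1−p̂)(1/n₁+1/n₂)) = √(0.871598·0.128402·0.00174925) = √(0.000195767) = 0.013992.
z = (0.864436 − 0.886525)/0.013992 = -0.022089/0.013992 = -1.579.
p-value = P(Z > -1.579) ≈ 0.9428.

z = -1.579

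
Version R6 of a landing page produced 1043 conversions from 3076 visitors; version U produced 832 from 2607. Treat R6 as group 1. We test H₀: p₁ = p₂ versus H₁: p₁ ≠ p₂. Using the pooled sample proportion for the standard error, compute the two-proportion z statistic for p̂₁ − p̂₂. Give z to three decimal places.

p̂₁ = 1043/3076 ≈ 0.33908, p̂₂ = 832/2607 ≈ 0.31914.
Pooled p̂ = (1043+832)/(3076+2607) = 1875/5683 = 0.32993.
SE = √(p̂(1−p̂)(1/n₁+1/n₂)) = √(0.32993·0.67007·0.00070868) = √(0.000156673) = 0.01252.
z = (0.33908 − 0.31914)/0.01252 = 0.01994/0.01252 = 1.593.
p-value = 2·P(Z > 1.593) ≈ 0.1112.

z = 1.593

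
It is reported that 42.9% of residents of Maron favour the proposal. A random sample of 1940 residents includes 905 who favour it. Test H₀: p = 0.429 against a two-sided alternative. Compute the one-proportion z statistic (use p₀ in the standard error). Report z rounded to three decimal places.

p̂ = 905/1940 = 0.466495.
Standard error under H₀: √(0.429×0.571/1940) = 0.011237.
z = (0.466495 − 0.429)/0.011237 = 0.037495/0.011237 = 3.337.
Two-sided p-value ≈ 2·Φ(−3.337) = 0.0008.

z = 3.337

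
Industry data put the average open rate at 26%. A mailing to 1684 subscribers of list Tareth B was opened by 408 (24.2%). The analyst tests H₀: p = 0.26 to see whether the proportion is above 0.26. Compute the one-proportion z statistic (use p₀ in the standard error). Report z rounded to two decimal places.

z = -1.66

p̂ = 408/1684 ≈ 0.24228.
SE = √(p₀(1−p₀)/n) = √(0.1924/1684) = 0.01069.
z = (0.24228 − 0.26)/0.01069 = -0.01772/0.01069 = -1.66.
p-value = P(Z > -1.658) ≈ 0.9513.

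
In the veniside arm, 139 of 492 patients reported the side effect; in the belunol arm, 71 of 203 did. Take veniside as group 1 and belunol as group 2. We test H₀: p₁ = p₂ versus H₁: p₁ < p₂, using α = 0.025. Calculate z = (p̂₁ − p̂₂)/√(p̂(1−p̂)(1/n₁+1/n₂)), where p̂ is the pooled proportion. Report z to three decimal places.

p̂₁ = 139/492 = 0.28252, p̂₂ = 71/203 = 0.34975.
Pooled p̂ = (139+71)/(492+203) = 210/695 = 0.30216.
SE = √(0.210859 × 0.00695863) = 0.03831.
z = (0.28252 − 0.34975)/0.03831 = -0.06723/0.03831 = -1.755.
p-value = P(Z < -1.755) ≈ 0.0396, so at α = 0.025 we fail to reject H₀.

z = -1.755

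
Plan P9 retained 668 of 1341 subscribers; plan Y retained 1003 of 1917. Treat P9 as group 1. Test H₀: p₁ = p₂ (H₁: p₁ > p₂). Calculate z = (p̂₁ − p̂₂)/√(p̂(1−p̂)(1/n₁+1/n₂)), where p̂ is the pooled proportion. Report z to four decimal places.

p̂₁ = 668/1341 = 0.498136, p̂₂ = 1003/1917 = 0.523213.
Pooled p̂ = (668+1003)/(1341+1917) = 1671/3258 = 0.512891.
SE = √(p̂(1−p̂)(1/n₁+1/n₂)) = √(0.512891·0.487109·0.00126736) = √(0.00031663) = 0.017794.
z = (0.498136 − 0.523213)/0.017794 = -0.025077/0.017794 = -1.4093.
p-value = P(Z > -1.409) ≈ 0.9206.

z = -1.4093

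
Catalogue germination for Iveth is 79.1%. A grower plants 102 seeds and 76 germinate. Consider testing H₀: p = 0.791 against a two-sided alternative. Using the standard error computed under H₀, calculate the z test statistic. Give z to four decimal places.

p̂ = 76/102 ≈ 0.745098.
Standard error under H₀: √(0.791×0.209/102) = 0.040259.
z = (0.745098 − 0.791)/0.040259 = -0.045902/0.040259 = -1.1402.
p-value = 2·P(Z > 1.140) ≈ 0.2542.

z = -1.1402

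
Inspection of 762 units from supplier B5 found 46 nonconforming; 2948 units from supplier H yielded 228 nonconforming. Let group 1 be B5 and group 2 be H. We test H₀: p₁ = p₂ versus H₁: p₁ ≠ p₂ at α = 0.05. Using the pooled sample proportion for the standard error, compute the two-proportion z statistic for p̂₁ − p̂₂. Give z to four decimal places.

z = -1.5969

p̂₁ = 46/762 = 0.0603675, p̂₂ = 228/2948 = 0.0773406.
Pooled p̂ = (46+228)/(762+2948) = 274/3710 = 0.0738544.
SE = √(0.0684 × 0.00165155) = 0.0106285.
z = (0.0603675 − 0.0773406)/0.0106285 = -0.0169731/0.0106285 = -1.5969.
Two-sided p-value ≈ 2·Φ(−1.597) = 0.1103, so at α = 0.05 we fail to reject H₀.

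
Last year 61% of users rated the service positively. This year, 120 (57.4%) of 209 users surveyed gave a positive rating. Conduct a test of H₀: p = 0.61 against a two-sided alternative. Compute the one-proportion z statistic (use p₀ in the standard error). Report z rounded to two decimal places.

z = -1.06

p̂ = 120/209 = 0.5742.
Under H₀, SE = √(0.61·0.39/209) = √(0.00113828) = 0.0337.
z = (0.5742 − 0.61)/0.0337 = -0.0358/0.0337 = -1.06.
p-value = 2·P(Z > 1.062) ≈ 0.2881.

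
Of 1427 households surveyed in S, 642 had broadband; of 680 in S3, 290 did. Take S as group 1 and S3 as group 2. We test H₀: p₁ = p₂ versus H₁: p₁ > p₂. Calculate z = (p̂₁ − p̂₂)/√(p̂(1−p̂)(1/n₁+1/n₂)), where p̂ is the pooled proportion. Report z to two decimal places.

z = 1.01

p̂₁ = 642/1427 = 0.4499, p̂₂ = 290/680 = 0.4265.
Pooled p̂ = (642+290)/(1427+680) = 932/2107 = 0.4423.
SE = √(0.246675 × 0.00217136) = 0.0231.
z = (0.4499 − 0.4265)/0.0231 = 0.0234/0.0231 = 1.01.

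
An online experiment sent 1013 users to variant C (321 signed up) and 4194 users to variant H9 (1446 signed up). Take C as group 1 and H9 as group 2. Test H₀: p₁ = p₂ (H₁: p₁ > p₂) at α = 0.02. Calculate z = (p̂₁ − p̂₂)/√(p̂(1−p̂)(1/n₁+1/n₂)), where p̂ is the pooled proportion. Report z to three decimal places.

p̂₁ = 321/1013 ≈ 0.31688, p̂₂ = 1446/4194 ≈ 0.34478.
Pooled p̂ = (321+1446)/(1013+4194) = 1767/5207 = 0.33935.
SE = √(p̂(1−p̂)(1/n₁+1/n₂)) = √(0.33935·0.66065·0.0012256) = √(0.00027477) = 0.01658.
z = (0.31688 − 0.34478)/0.01658 = -0.02790/0.01658 = -1.683.
p-value = P(Z > -1.683) ≈ 0.9538; since p > α = 0.02, fail to reject H₀.

z = -1.683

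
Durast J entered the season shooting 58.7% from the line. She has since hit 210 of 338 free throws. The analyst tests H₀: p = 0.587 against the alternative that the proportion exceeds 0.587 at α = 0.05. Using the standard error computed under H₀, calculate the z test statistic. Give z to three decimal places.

z = 1.281

p̂ = 210/338 ≈ 0.62130.
Under H₀, SE = √(0.587·0.413/338) = √(0.000717251) = 0.02678.
z = (0.62130 − 0.587)/0.02678 = 0.03430/0.02678 = 1.281.
p-value = P(Z > 1.281) ≈ 0.1001. With α = 0.05, fail to reject H₀.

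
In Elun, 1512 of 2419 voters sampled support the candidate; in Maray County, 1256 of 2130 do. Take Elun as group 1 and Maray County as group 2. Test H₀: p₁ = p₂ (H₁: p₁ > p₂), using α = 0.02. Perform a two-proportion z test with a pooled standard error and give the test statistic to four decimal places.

p̂₁ = 1512/2419 = 0.625052, p̂₂ = 1256/2130 = 0.589671.
Pooled p̂ = (1512+1256)/(2419+2130) = 2768/4549 = 0.608485.
SE = √(p̂(1−p̂)(1/n₁+1/n₂)) = √(0.608485·0.391515·0.000882878) = √(0.000210329) = 0.014503.
z = (0.625052 − 0.589671)/0.014503 = 0.035381/0.014503 = 2.4396.
p-value = P(Z > 2.440) ≈ 0.0074, so at α = 0.02 we reject H₀.

z = 2.4396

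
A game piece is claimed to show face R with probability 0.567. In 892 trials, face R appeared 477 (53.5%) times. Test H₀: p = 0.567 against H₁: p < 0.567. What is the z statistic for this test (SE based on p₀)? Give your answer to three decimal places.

p̂ = 477/892 = 0.53475.
Under H₀, SE = √(0.567·0.433/892) = √(0.000275237) = 0.01659.
z = (0.53475 − 0.567)/0.01659 = -0.03225/0.01659 = -1.944.
p-value = P(Z < -1.944) ≈ 0.0260.

z = -1.944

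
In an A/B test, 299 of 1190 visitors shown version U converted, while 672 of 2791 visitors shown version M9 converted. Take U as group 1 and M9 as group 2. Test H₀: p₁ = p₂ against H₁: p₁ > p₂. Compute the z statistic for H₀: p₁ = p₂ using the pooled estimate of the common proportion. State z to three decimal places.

z = 0.705

p̂₁ = 299/1190 ≈ 0.25126, p̂₂ = 672/2791 ≈ 0.24077.
Pooled p̂ = (299+672)/(1190+2791) = 971/3981 = 0.24391.
SE = √(p̂(1−p̂)(1/n₁+1/n₂)) = √(0.24391·0.75609·0.00119863) = √(0.000221048) = 0.01487.
z = (0.25126 − 0.24077)/0.01487 = 0.01049/0.01487 = 0.705.
p-value = P(Z > 0.705) ≈ 0.2403.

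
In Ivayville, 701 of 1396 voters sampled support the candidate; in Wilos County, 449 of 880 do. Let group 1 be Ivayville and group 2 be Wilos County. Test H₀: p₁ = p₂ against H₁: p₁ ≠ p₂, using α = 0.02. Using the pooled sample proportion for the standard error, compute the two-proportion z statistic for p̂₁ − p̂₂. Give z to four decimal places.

z = -0.3754

p̂₁ = 701/1396 ≈ 0.502149, p̂₂ = 449/880 ≈ 0.510227.
Pooled p̂ = (701+449)/(1396+880) = 1150/2276 = 0.505272.
SE = √(0.249972 × 0.0018527) = 0.021520.
z = (0.502149 − 0.510227)/0.021520 = -0.008078/0.021520 = -0.3754.
p-value = 2·P(Z > 0.375) ≈ 0.7074. With α = 0.02, fail to reject H₀.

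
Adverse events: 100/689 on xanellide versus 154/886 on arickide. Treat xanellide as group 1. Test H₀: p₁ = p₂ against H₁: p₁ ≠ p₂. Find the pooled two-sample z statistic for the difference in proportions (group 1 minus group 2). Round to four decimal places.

p̂₁ = 100/689 = 0.145138, p̂₂ = 154/886 = 0.173815.
Pooled p̂ = (100+154)/(689+886) = 254/1575 = 0.161270.
SE = √(p̂(1−p̂)(1/n₁+1/n₂)) = √(0.161270·0.838730·0.00258005) = √(0.000348982) = 0.018681.
z = (0.145138 − 0.173815)/0.018681 = -0.028677/0.018681 = -1.5351.
Two-sided p-value ≈ 2·Φ(−1.535) = 0.1248.

z = -1.5351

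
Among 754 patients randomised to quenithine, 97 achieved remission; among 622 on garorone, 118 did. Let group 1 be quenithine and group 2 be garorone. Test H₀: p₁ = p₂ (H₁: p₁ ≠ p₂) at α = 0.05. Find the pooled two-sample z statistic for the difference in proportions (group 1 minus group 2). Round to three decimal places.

p̂₁ = 97/754 ≈ 0.128647, p̂₂ = 118/622 ≈ 0.189711.
Pooled p̂ = (97+118)/(754+622) = 215/1376 = 0.156250.
SE = √(p̂(1−p̂)(1/n₁+1/n₂)) = √(0.156250·0.843750·0.00293398) = √(0.000386804) = 0.019667.
z = (0.128647 − 0.189711)/0.019667 = -0.061064/0.019667 = -3.105.
p-value = 2·P(Z > 3.105) ≈ 0.0019, so at α = 0.05 we reject H₀.

z = -3.105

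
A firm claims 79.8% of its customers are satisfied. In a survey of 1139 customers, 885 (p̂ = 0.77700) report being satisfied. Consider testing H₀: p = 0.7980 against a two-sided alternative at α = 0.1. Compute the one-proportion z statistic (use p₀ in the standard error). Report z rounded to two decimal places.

p̂ = 885/1139 = 0.776997.
SE = √(p₀(1−p₀)/n) = √(0.1612/1139) = 0.011896.
z = (0.776997 − 0.798)/0.011896 = -0.021003/0.011896 = -1.77.
Two-sided p-value ≈ 2·Φ(−1.765) = 0.0775. With α = 0.1, reject H₀.

z = -1.77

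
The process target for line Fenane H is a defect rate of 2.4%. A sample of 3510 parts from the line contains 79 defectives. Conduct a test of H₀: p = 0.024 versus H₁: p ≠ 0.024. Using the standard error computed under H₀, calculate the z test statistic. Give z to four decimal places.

p̂ = 79/3510 ≈ 0.0225071.
Standard error under H₀: √(0.024×0.976/3510) = 0.0025833.
z = (0.0225071 − 0.024)/0.0025833 = -0.0014929/0.0025833 = -0.5779.
Two-sided p-value ≈ 2·Φ(−0.578) = 0.5633.

z = -0.5779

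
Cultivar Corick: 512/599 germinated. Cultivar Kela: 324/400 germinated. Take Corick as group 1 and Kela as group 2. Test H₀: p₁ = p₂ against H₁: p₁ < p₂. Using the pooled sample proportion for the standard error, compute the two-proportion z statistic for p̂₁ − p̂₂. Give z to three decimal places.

p̂₁ = 512/599 = 0.85476, p̂₂ = 324/400 = 0.81000.
Pooled p̂ = (512+324)/(599+400) = 836/999 = 0.83684.
SE = √(0.136541 × 0.00416945) = 0.02386.
z = (0.85476 − 0.81000)/0.02386 = 0.04476/0.02386 = 1.876.

z = 1.876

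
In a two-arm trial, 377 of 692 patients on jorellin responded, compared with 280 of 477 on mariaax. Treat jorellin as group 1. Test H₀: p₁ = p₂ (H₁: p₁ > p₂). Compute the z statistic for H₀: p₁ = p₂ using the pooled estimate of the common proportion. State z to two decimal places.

z = -1.43

p̂₁ = 377/692 ≈ 0.5448, p̂₂ = 280/477 ≈ 0.5870.
Pooled p̂ = (377+280)/(692+477) = 657/1169 = 0.5620.
SE = √(p̂(1−p̂)(1/n₁+1/n₂)) = √(0.5620·0.4380·0.00354152) = √(0.000871759) = 0.0295.
z = (0.5448 − 0.5870)/0.0295 = -0.0422/0.0295 = -1.43.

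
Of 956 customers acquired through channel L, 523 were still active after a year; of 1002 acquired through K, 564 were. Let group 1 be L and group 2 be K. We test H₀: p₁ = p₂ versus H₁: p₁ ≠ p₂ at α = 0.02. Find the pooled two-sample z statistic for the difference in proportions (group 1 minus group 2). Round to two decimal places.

z = -0.70

p̂₁ = 523/956 ≈ 0.5471, p̂₂ = 564/1002 ≈ 0.5629.
Pooled p̂ = (523+564)/(956+1002) = 1087/1958 = 0.5552.
SE = √(p̂(1−p̂)(1/n₁+1/n₂)) = √(0.5552·0.4448·0.00204403) = √(0.000504788) = 0.0225.
z = (0.5471 − 0.5629)/0.0225 = -0.0158/0.0225 = -0.70.
Two-sided p-value ≈ 2·Φ(−0.703) = 0.4818; since p > α = 0.02, fail to reject H₀.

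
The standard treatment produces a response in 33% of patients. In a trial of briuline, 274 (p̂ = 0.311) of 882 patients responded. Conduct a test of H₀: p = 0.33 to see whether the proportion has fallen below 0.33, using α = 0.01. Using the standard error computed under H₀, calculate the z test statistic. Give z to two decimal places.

p̂ = 274/882 ≈ 0.3107.
Standard error under H₀: √(0.33×0.67/882) = 0.0158.
z = (0.3107 − 0.33)/0.0158 = -0.0193/0.0158 = -1.22.
p-value = P(Z < -1.222) ≈ 0.1109; since p > α = 0.01, fail to reject H₀.

z = -1.22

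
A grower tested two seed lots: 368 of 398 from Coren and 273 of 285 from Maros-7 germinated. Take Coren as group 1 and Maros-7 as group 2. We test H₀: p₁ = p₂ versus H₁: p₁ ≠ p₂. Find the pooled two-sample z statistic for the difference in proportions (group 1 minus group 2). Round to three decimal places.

p̂₁ = 368/398 ≈ 0.92462, p̂₂ = 273/285 ≈ 0.95789.
Pooled p̂ = (368+273)/(398+285) = 641/683 = 0.93851.
SE = √(p̂(1−p̂)(1/n₁+1/n₂)) = √(0.93851·0.06149·0.00602133) = √(0.000347503) = 0.01864.
z = (0.92462 − 0.95789)/0.01864 = -0.03327/0.01864 = -1.785.
Two-sided p-value ≈ 2·Φ(−1.785) = 0.0743.

z = -1.785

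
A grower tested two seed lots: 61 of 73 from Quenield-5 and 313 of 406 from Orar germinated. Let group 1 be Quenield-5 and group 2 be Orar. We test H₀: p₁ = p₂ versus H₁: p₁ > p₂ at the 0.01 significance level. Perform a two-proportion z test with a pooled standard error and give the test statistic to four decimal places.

z = 1.2298

p̂₁ = 61/73 ≈ 0.835616, p̂₂ = 313/406 ≈ 0.770936.
Pooled p̂ = (61+313)/(73+406) = 374/479 = 0.780793.
SE = √(0.171155 × 0.0161617) = 0.052594.
z = (0.835616 − 0.770936)/0.052594 = 0.064680/0.052594 = 1.2298.
p-value = P(Z > 1.230) ≈ 0.1094; since p > α = 0.01, fail to reject H₀.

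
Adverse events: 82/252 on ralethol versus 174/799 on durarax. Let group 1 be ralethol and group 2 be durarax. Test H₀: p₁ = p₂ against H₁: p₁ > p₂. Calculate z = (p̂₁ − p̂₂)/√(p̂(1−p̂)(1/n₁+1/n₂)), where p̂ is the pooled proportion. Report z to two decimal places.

p̂₁ = 82/252 = 0.3254, p̂₂ = 174/799 = 0.2178.
Pooled p̂ = (82+174)/(252+799) = 256/1051 = 0.2436.
SE = √(0.184248 × 0.00521982) = 0.0310.
z = (0.3254 − 0.2178)/0.0310 = 0.1076/0.0310 = 3.47.
p-value = P(Z > 3.470) ≈ 0.0003.

z = 3.47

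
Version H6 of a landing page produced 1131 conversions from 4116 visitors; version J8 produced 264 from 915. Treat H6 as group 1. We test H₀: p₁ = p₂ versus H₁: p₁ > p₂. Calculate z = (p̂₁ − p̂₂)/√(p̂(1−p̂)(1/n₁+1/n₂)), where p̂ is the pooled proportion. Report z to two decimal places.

p̂₁ = 1131/4116 ≈ 0.2748, p̂₂ = 264/915 ≈ 0.2885.
Pooled p̂ = (1131+264)/(4116+915) = 1395/5031 = 0.2773.
SE = √(p̂(1−p̂)(1/n₁+1/n₂)) = √(0.2773·0.7227·0.00133585) = √(0.000267699) = 0.0164.
z = (0.2748 − 0.2885)/0.0164 = -0.0137/0.0164 = -0.84.

z = -0.84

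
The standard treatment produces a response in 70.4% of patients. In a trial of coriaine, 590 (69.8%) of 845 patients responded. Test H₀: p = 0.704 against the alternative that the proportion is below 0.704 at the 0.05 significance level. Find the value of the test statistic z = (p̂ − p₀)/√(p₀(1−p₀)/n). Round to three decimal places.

p̂ = 590/845 = 0.69822.
Under H₀, SE = √(0.704·0.296/845) = √(0.000246608) = 0.01570.
z = (0.69822 − 0.704)/0.01570 = -0.00578/0.01570 = -0.368.
p-value = P(Z < -0.368) ≈ 0.3565; since p > α = 0.05, fail to reject H₀.

z = -0.368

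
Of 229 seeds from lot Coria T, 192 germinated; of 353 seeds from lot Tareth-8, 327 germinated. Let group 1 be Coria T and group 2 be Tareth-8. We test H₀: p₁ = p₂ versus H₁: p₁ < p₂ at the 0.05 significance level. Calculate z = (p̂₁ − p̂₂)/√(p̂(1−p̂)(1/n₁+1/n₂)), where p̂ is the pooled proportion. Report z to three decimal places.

z = -3.335

p̂₁ = 192/229 = 0.83843, p̂₂ = 327/353 = 0.92635.
Pooled p̂ = (192+327)/(229+353) = 519/582 = 0.89175.
SE = √(p̂(1−p̂)(1/n₁+1/n₂)) = √(0.89175·0.10825·0.00719967) = √(0.000694984) = 0.02636.
z = (0.83843 − 0.92635)/0.02636 = -0.08792/0.02636 = -3.335.
p-value = P(Z < -3.335) ≈ 0.0004. With α = 0.05, reject H₀.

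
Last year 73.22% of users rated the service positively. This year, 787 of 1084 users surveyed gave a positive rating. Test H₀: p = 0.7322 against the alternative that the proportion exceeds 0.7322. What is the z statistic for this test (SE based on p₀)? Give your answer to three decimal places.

z = -0.460

p̂ = 787/1084 = 0.72601.
SE = √(p₀(1−p₀)/n) = √(0.19608/1084) = 0.01345.
z = (0.72601 − 0.7322)/0.01345 = -0.00619/0.01345 = -0.460.
p-value = P(Z > -0.460) ≈ 0.6772.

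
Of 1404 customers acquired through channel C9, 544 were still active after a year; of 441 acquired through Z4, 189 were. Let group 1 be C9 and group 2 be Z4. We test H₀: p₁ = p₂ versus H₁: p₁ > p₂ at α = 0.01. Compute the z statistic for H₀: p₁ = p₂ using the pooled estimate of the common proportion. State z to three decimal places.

p̂₁ = 544/1404 = 0.38746, p̂₂ = 189/441 = 0.42857.
Pooled p̂ = (544+189)/(1404+441) = 733/1845 = 0.39729.
SE = √(0.239451 × 0.00297982) = 0.02671.
z = (0.38746 − 0.42857)/0.02671 = -0.04111/0.02671 = -1.539.
p-value = P(Z > -1.539) ≈ 0.9381; since p > α = 0.01, fail to reject H₀.

z = -1.539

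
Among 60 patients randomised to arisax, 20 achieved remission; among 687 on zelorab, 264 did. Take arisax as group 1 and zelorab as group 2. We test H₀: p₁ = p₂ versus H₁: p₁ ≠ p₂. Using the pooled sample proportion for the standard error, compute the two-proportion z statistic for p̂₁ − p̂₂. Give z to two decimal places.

z = -0.78

p̂₁ = 20/60 ≈ 0.3333, p̂₂ = 264/687 ≈ 0.3843.
Pooled p̂ = (20+264)/(60+687) = 284/747 = 0.3802.
SE = √(0.235645 × 0.0181223) = 0.0653.
z = (0.3333 − 0.3843)/0.0653 = -0.0510/0.0653 = -0.78.
Two-sided p-value ≈ 2·Φ(−0.780) = 0.4356.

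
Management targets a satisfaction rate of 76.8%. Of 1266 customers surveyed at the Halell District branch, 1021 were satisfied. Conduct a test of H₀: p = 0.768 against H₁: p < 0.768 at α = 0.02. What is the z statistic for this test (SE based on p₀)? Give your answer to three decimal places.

z = 3.243

p̂ = 1021/1266 ≈ 0.806477.
Under H₀, SE = √(0.768·0.232/1266) = √(0.000140739) = 0.011863.
z = (0.806477 − 0.768)/0.011863 = 0.038477/0.011863 = 3.243.
p-value = P(Z < 3.243) ≈ 0.9994, so at α = 0.02 we fail to reject H₀.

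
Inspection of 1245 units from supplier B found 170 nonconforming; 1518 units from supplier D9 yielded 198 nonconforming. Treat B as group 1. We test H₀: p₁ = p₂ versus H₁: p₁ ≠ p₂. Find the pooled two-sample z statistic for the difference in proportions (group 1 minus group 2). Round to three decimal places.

p̂₁ = 170/1245 ≈ 0.136546, p̂₂ = 198/1518 ≈ 0.130435.
Pooled p̂ = (170+198)/(1245+1518) = 368/2763 = 0.133189.
SE = √(0.115449 × 0.00146197) = 0.012992.
z = (0.136546 − 0.130435)/0.012992 = 0.006111/0.012992 = 0.470.
Two-sided p-value ≈ 2·Φ(−0.470) = 0.6381.

z = 0.470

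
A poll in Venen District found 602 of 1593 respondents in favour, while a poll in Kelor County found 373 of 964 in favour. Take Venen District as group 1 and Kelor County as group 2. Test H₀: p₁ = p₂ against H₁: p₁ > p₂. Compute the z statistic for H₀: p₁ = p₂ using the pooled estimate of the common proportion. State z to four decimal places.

p̂₁ = 602/1593 = 0.377903, p̂₂ = 373/964 = 0.386929.
Pooled p̂ = (602+373)/(1593+964) = 975/2557 = 0.381306.
SE = √(0.235912 × 0.00166509) = 0.019820.
z = (0.377903 − 0.386929)/0.019820 = -0.009026/0.019820 = -0.4554.

z = -0.4554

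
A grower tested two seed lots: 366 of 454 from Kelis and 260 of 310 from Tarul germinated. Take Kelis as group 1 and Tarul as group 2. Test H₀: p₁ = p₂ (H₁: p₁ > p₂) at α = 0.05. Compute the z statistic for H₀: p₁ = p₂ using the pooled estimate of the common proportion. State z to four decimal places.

p̂₁ = 366/454 = 0.806167, p̂₂ = 260/310 = 0.838710.
Pooled p̂ = (366+260)/(454+310) = 626/764 = 0.819372.
SE = √(p̂(1−p̂)(1/n₁+1/n₂)) = √(0.819372·0.180628·0.00542845) = √(0.00080342) = 0.028345.
z = (0.806167 − 0.838710)/0.028345 = -0.032543/0.028345 = -1.1481.
p-value = P(Z > -1.148) ≈ 0.8745. With α = 0.05, fail to reject H₀.

z = -1.1481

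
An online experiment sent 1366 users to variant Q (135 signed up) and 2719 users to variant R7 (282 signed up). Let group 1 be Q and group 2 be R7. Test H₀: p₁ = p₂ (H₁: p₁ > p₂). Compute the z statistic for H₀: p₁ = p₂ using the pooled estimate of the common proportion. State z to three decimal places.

p̂₁ = 135/1366 ≈ 0.098829, p̂₂ = 282/2719 ≈ 0.103715.
Pooled p̂ = (135+282)/(1366+2719) = 417/4085 = 0.102081.
SE = √(p̂(1−p̂)(1/n₁+1/n₂)) = √(0.102081·0.897919·0.00109985) = √(0.000100812) = 0.010041.
z = (0.098829 − 0.103715)/0.010041 = -0.004886/0.010041 = -0.487.

z = -0.487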